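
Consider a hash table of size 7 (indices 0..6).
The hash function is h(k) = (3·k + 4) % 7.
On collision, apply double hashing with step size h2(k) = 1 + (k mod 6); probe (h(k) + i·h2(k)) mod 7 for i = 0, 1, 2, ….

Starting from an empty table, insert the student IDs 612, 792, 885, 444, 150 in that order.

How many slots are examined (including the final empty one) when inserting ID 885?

2

612: h=6 → slot 6
792: h=0 → slot 0
885: h=6, h2=4, probe 6,3 → slot 3
444: h=6, h2=1, probe 6,0,1 → slot 1
150: h=6, h2=1, probe 6,0,1,2 → slot 2
Table: [792, 444, 150, 885, ∅, ∅, 612]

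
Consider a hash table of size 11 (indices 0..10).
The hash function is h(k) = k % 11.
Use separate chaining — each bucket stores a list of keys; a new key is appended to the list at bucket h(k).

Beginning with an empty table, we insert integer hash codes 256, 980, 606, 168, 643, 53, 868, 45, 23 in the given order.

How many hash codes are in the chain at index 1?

Insert 256: h=3, bucket 3 empty -> new chain.
Insert 980: h=1, bucket 1 empty -> new chain.
Insert 606: h=1, bucket 1 nonempty -> append to chain.
Insert 168: h=3, bucket 3 nonempty -> append to chain.
Insert 643: h=5, bucket 5 empty -> new chain.
Insert 53: h=9, bucket 9 empty -> new chain.
Insert 868: h=10, bucket 10 empty -> new chain.
Insert 45: h=1, bucket 1 nonempty -> append to chain.
Insert 23: h=1, bucket 1 nonempty -> append to chain.
Final buckets:
0: .
1: 980 -> 606 -> 45 -> 23
2: .
3: 256 -> 168
4: .
5: 643
6: .
7: .
8: .
9: 53
10: 868

4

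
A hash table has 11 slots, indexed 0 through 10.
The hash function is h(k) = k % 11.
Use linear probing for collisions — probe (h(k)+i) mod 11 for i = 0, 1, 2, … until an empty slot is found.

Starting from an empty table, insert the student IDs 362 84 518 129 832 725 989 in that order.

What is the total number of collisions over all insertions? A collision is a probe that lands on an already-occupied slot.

6

Insert 362: h=10, slot 10 empty → index 10.
Insert 84: h=7, slot 7 empty → index 7.
Insert 518: h=1, slot 1 empty → index 1.
Insert 129: h=8, slot 8 empty → index 8.
Insert 832: h=7, slots 7,8 occupied → index 9.
Insert 725: h=10, slot 10 occupied → index 0.
Insert 989: h=10, slots 10,0,1 occupied → index 2.
Table: [725, 518, 989, —, —, —, —, 84, 129, 832, 362]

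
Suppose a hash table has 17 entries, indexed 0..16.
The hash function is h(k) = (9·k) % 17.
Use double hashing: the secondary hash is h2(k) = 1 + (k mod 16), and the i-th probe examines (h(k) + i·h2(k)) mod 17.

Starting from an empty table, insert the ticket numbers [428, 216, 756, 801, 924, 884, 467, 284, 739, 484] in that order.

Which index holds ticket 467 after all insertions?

428 hashes to 10; slot 10 is free => place at 10.
216 hashes to 6; slot 6 is free => place at 6.
756 hashes to 4; slot 4 is free => place at 4.
801 hashes to 1; slot 1 is free => place at 1.
924 hashes to 3; slot 3 is free => place at 3.
884 hashes to 0; slot 0 is free => place at 0.
467 hashes to 4, h2=4; 4 taken => place at 8.
284 hashes to 6, h2=13; 6 taken => place at 2.
739 hashes to 4, h2=4; 4,8 taken => place at 12.
484 hashes to 4, h2=5; 4 taken => place at 9.
Table: [884, 801, 284, 924, 756, _, 216, _, 467, 484, 428, _, 739, _, _, _, _]

8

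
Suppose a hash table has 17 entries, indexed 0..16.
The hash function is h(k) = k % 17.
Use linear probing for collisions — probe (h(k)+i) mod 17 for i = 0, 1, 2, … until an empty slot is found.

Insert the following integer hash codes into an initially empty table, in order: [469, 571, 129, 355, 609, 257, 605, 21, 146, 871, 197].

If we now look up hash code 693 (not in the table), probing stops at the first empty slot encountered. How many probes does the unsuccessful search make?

6

469 hashes to 10; slot 10 is free -> place at 10.
571 hashes to 10; 10 taken -> place at 11.
129 hashes to 10; 10,11 taken -> place at 12.
355 hashes to 15; slot 15 is free -> place at 15.
609 hashes to 14; slot 14 is free -> place at 14.
257 hashes to 2; slot 2 is free -> place at 2.
605 hashes to 10; 10,11,12 taken -> place at 13.
21 hashes to 4; slot 4 is free -> place at 4.
146 hashes to 10; 10,11,12,13,14,15 taken -> place at 16.
871 hashes to 4; 4 taken -> place at 5.
197 hashes to 10; 10,11,12,13,14,15,16 taken -> place at 0.
Table: [197, -, 257, -, 21, 871, -, -, -, -, 469, 571, 129, 605, 609, 355, 146]
Lookup 693: h=13, probe 13,14,15,16,0,1 → slot 1 empty, not found.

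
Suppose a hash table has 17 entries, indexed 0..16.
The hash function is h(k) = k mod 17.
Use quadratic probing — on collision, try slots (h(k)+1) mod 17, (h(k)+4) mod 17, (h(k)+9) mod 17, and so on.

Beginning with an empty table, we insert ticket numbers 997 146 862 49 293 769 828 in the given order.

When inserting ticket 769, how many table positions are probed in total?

997 hashes to 11; slot 11 is free -> place at 11.
146 hashes to 10; slot 10 is free -> place at 10.
862 hashes to 12; slot 12 is free -> place at 12.
49 hashes to 15; slot 15 is free -> place at 15.
293 hashes to 4; slot 4 is free -> place at 4.
769 hashes to 4; 4 taken -> place at 5.
828 hashes to 12; 12 taken -> place at 13.
Table: [-, -, -, -, 293, 769, -, -, -, -, 146, 997, 862, 828, -, 49, -]

2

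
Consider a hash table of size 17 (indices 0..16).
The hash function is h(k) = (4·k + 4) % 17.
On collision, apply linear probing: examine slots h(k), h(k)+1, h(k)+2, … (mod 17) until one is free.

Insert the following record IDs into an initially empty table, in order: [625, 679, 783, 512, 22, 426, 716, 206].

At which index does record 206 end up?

14

625: h=5 => slot 5
679: h=0 => slot 0
783: h=8 => slot 8
512: h=12 => slot 12
22: h=7 => slot 7
426: h=8, probe 8,9 => slot 9
716: h=12, probe 12,13 => slot 13
206: h=12, probe 12,13,14 => slot 14
Table: [679, ∅, ∅, ∅, ∅, 625, ∅, 22, 783, 426, ∅, ∅, 512, 716, 206, ∅, ∅]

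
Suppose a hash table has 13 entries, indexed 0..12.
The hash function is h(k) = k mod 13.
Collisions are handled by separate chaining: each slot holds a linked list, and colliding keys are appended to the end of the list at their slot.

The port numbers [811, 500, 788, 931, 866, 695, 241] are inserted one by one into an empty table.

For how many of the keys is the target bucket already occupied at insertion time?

Insert 811: h=5, bucket 5 empty -> new chain.
Insert 500: h=6, bucket 6 empty -> new chain.
Insert 788: h=8, bucket 8 empty -> new chain.
Insert 931: h=8, bucket 8 nonempty -> append to chain.
Insert 866: h=8, bucket 8 nonempty -> append to chain.
Insert 695: h=6, bucket 6 nonempty -> append to chain.
Insert 241: h=7, bucket 7 empty -> new chain.
Final buckets:
0: —
1: —
2: —
3: —
4: —
5: 811
6: 500 -> 695
7: 241
8: 788 -> 931 -> 866
9: —
10: —
11: —
12: —

3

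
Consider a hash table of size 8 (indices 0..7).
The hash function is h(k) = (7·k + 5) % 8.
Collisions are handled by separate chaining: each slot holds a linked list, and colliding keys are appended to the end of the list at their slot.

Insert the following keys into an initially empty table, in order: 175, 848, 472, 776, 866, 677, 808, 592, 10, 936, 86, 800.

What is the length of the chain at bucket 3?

Insert 175: h=6, bucket 6 empty → new chain.
Insert 848: h=5, bucket 5 empty → new chain.
Insert 472: h=5, bucket 5 nonempty → append to chain.
Insert 776: h=5, bucket 5 nonempty → append to chain.
Insert 866: h=3, bucket 3 empty → new chain.
Insert 677: h=0, bucket 0 empty → new chain.
Insert 808: h=5, bucket 5 nonempty → append to chain.
Insert 592: h=5, bucket 5 nonempty → append to chain.
Insert 10: h=3, bucket 3 nonempty → append to chain.
Insert 936: h=5, bucket 5 nonempty → append to chain.
Insert 86: h=7, bucket 7 empty → new chain.
Insert 800: h=5, bucket 5 nonempty → append to chain.
Final buckets:
0: 677
1: ∅
2: ∅
3: 866 -> 10
4: ∅
5: 848 -> 472 -> 776 -> 808 -> 592 -> 936 -> 800
6: 175
7: 86

2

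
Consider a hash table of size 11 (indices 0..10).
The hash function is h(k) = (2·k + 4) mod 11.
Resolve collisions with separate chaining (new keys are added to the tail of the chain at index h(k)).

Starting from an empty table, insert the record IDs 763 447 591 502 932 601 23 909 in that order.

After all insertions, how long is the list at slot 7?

763 → bucket 1
447 → bucket 7
591 → bucket 9
502 → bucket 7 (collision)
932 → bucket 9 (collision)
601 → bucket 7 (collision)
23 → bucket 6
909 → bucket 7 (collision)
Final buckets:
0: ∅
1: 763
2: ∅
3: ∅
4: ∅
5: ∅
6: 23
7: 447 -> 502 -> 601 -> 909
8: ∅
9: 591 -> 932
10: ∅

4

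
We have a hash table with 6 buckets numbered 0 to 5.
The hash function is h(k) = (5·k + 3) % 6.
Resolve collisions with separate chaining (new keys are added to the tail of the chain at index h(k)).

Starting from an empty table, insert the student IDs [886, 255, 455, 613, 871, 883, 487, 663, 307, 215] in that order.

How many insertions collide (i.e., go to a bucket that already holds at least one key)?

6

Insert 886: h=5, bucket 5 empty -> new chain.
Insert 255: h=0, bucket 0 empty -> new chain.
Insert 455: h=4, bucket 4 empty -> new chain.
Insert 613: h=2, bucket 2 empty -> new chain.
Insert 871: h=2, bucket 2 nonempty -> append to chain.
Insert 883: h=2, bucket 2 nonempty -> append to chain.
Insert 487: h=2, bucket 2 nonempty -> append to chain.
Insert 663: h=0, bucket 0 nonempty -> append to chain.
Insert 307: h=2, bucket 2 nonempty -> append to chain.
Insert 215: h=4, bucket 4 nonempty -> append to chain.
Final buckets:
0: 255 -> 663
1: -
2: 613 -> 871 -> 883 -> 487 -> 307
3: -
4: 455 -> 215
5: 886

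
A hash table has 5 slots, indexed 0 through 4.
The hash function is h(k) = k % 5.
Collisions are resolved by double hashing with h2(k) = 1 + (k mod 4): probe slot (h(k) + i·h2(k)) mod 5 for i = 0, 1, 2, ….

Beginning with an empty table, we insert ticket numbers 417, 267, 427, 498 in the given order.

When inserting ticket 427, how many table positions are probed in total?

3

417: h=2 → slot 2
267: h=2, h2=4, probe 2,1 → slot 1
427: h=2, h2=4, probe 2,1,0 → slot 0
498: h=3 → slot 3
Table: [427, 267, 417, 498, —]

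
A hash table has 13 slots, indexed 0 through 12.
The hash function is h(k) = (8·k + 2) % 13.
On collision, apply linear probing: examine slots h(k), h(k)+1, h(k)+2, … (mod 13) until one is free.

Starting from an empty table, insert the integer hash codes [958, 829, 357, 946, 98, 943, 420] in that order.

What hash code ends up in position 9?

958: h=9 -> slot 9
829: h=4 -> slot 4
357: h=11 -> slot 11
946: h=4, probe 4,5 -> slot 5
98: h=6 -> slot 6
943: h=6, probe 6,7 -> slot 7
420: h=8 -> slot 8
Table: [_, _, _, _, 829, 946, 98, 943, 420, 958, _, 357, _]

958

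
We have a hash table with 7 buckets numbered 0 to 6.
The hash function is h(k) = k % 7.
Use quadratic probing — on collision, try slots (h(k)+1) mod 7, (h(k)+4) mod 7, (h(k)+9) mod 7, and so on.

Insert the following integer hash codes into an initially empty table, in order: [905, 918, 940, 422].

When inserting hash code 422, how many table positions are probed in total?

905: h=2 => slot 2
918: h=1 => slot 1
940: h=2, probe 2,3 => slot 3
422: h=2, probe 2,3,6 => slot 6
Table: [., 918, 905, 940, ., ., 422]

3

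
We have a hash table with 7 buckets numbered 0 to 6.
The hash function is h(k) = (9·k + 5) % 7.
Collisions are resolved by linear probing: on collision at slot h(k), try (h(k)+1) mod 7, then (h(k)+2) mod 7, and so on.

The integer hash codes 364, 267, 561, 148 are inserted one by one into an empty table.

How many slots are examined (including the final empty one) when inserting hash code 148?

364: h=5 => slot 5
267: h=0 => slot 0
561: h=0, probe 0,1 => slot 1
148: h=0, probe 0,1,2 => slot 2
Table: [267, 561, 148, ∅, ∅, 364, ∅]

3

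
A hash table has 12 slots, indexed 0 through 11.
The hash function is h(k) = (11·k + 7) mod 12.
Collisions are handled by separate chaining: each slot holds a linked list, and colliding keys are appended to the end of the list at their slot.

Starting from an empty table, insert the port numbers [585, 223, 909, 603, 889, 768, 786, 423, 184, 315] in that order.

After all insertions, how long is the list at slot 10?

Insert 585: h=10, bucket 10 empty → new chain.
Insert 223: h=0, bucket 0 empty → new chain.
Insert 909: h=10, bucket 10 nonempty → append to chain.
Insert 603: h=4, bucket 4 empty → new chain.
Insert 889: h=6, bucket 6 empty → new chain.
Insert 768: h=7, bucket 7 empty → new chain.
Insert 786: h=1, bucket 1 empty → new chain.
Insert 423: h=4, bucket 4 nonempty → append to chain.
Insert 184: h=3, bucket 3 empty → new chain.
Insert 315: h=4, bucket 4 nonempty → append to chain.
Final buckets:
0: 223
1: 786
2: _
3: 184
4: 603 -> 423 -> 315
5: _
6: 889
7: 768
8: _
9: _
10: 585 -> 909
11: _

2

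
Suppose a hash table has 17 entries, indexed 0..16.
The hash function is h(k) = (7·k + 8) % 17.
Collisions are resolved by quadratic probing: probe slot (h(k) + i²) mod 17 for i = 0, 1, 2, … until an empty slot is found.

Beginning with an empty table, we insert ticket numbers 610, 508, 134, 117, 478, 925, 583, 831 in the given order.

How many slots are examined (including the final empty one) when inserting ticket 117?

610 hashes to 11; slot 11 is free => place at 11.
508 hashes to 11; 11 taken => place at 12.
134 hashes to 11; 11,12 taken => place at 15.
117 hashes to 11; 11,12,15 taken => place at 3.
478 hashes to 5; slot 5 is free => place at 5.
925 hashes to 6; slot 6 is free => place at 6.
583 hashes to 9; slot 9 is free => place at 9.
831 hashes to 11; 11,12,15,3 taken => place at 10.
Table: [∅, ∅, ∅, 117, ∅, 478, 925, ∅, ∅, 583, 831, 610, 508, ∅, ∅, 134, ∅]

4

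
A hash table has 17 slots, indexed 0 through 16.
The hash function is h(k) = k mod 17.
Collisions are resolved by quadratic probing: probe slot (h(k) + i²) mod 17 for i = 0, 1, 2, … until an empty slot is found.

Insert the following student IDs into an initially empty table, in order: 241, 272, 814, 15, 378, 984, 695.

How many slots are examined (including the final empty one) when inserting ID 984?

241: h=3 -> slot 3
272: h=0 -> slot 0
814: h=15 -> slot 15
15: h=15, probe 15,16 -> slot 16
378: h=4 -> slot 4
984: h=15, probe 15,16,2 -> slot 2
695: h=15, probe 15,16,2,7 -> slot 7
Table: [272, -, 984, 241, 378, -, -, 695, -, -, -, -, -, -, -, 814, 15]

3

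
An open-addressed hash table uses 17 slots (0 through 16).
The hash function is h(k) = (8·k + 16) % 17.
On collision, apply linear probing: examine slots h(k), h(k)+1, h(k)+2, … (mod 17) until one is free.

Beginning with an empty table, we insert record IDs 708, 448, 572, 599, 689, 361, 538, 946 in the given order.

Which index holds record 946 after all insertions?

6

Insert 708: h=2, slot 2 empty → index 2.
Insert 448: h=13, slot 13 empty → index 13.
Insert 572: h=2, slot 2 occupied → index 3.
Insert 599: h=14, slot 14 empty → index 14.
Insert 689: h=3, slot 3 occupied → index 4.
Insert 361: h=14, slot 14 occupied → index 15.
Insert 538: h=2, slots 2,3,4 occupied → index 5.
Insert 946: h=2, slots 2,3,4,5 occupied → index 6.
Table: [-, -, 708, 572, 689, 538, 946, -, -, -, -, -, -, 448, 599, 361, -]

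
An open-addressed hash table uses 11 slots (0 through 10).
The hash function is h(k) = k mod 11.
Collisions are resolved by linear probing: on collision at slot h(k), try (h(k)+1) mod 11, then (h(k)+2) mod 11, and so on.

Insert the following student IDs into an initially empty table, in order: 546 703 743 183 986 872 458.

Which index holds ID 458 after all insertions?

0

Insert 546: h=7, slot 7 empty => index 7.
Insert 703: h=10, slot 10 empty => index 10.
Insert 743: h=6, slot 6 empty => index 6.
Insert 183: h=7, slot 7 occupied => index 8.
Insert 986: h=7, slots 7,8 occupied => index 9.
Insert 872: h=3, slot 3 empty => index 3.
Insert 458: h=7, slots 7,8,9,10 occupied => index 0.
Table: [458, _, _, 872, _, _, 743, 546, 183, 986, 703]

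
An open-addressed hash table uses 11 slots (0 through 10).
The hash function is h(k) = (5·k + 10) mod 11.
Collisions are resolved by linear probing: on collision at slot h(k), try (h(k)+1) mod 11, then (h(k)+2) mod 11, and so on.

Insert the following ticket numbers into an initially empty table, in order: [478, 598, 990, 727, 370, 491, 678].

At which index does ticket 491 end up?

Insert 478: h=2, slot 2 empty → index 2.
Insert 598: h=8, slot 8 empty → index 8.
Insert 990: h=10, slot 10 empty → index 10.
Insert 727: h=4, slot 4 empty → index 4.
Insert 370: h=1, slot 1 empty → index 1.
Insert 491: h=1, slots 1,2 occupied → index 3.
Insert 678: h=1, slots 1,2,3,4 occupied → index 5.
Table: [-, 370, 478, 491, 727, 678, -, -, 598, -, 990]

3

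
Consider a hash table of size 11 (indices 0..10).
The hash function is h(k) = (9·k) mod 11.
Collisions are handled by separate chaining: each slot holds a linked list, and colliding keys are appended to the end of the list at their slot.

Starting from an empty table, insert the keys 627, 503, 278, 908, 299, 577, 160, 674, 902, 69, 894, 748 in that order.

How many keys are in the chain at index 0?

627 → bucket 0
503 → bucket 6
278 → bucket 5
908 → bucket 10
299 → bucket 7
577 → bucket 1
160 → bucket 10 (collision)
674 → bucket 5 (collision)
902 → bucket 0 (collision)
69 → bucket 5 (collision)
894 → bucket 5 (collision)
748 → bucket 0 (collision)
Final buckets:
0: 627 -> 902 -> 748
1: 577
2: ∅
3: ∅
4: ∅
5: 278 -> 674 -> 69 -> 894
6: 503
7: 299
8: ∅
9: ∅
10: 908 -> 160

3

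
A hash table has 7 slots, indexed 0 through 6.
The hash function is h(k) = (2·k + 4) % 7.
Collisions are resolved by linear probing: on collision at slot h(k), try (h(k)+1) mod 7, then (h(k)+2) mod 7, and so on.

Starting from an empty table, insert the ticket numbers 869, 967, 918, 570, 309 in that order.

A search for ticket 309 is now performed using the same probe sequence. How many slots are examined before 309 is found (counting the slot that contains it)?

Insert 869: h=6, slot 6 empty → index 6.
Insert 967: h=6, slot 6 occupied → index 0.
Insert 918: h=6, slots 6,0 occupied → index 1.
Insert 570: h=3, slot 3 empty → index 3.
Insert 309: h=6, slots 6,0,1 occupied → index 2.
Table: [967, 918, 309, 570, ., ., 869]
Lookup 309: h=6, probe 6,0,1,2 → found at 2.

4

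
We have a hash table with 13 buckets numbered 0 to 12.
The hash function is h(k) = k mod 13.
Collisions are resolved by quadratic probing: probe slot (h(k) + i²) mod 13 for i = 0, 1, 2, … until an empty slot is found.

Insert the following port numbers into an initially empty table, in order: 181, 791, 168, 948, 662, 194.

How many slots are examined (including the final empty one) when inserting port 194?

5

Insert 181: h=12, slot 12 empty → index 12.
Insert 791: h=11, slot 11 empty → index 11.
Insert 168: h=12, slot 12 occupied → index 0.
Insert 948: h=12, slots 12,0 occupied → index 3.
Insert 662: h=12, slots 12,0,3 occupied → index 8.
Insert 194: h=12, slots 12,0,3,8 occupied → index 2.
Table: [168, ∅, 194, 948, ∅, ∅, ∅, ∅, 662, ∅, ∅, 791, 181]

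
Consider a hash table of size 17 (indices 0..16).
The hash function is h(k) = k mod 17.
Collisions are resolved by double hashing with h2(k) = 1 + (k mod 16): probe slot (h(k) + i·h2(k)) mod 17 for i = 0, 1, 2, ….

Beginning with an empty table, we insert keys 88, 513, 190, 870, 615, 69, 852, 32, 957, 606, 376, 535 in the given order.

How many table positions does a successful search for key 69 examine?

2

Insert 88: h=3, slot 3 empty -> index 3.
Insert 513: h=3, h2=2, slot 3 occupied -> index 5.
Insert 190: h=3, h2=15, slot 3 occupied -> index 1.
Insert 870: h=3, h2=7, slot 3 occupied -> index 10.
Insert 615: h=3, h2=8, slot 3 occupied -> index 11.
Insert 69: h=1, h2=6, slot 1 occupied -> index 7.
Insert 852: h=2, slot 2 empty -> index 2.
Insert 32: h=15, slot 15 empty -> index 15.
Insert 957: h=5, h2=14, slots 5,2 occupied -> index 16.
Insert 606: h=11, h2=15, slot 11 occupied -> index 9.
Insert 376: h=2, h2=9, slots 2,11,3 occupied -> index 12.
Insert 535: h=8, slot 8 empty -> index 8.
Table: [∅, 190, 852, 88, ∅, 513, ∅, 69, 535, 606, 870, 615, 376, ∅, ∅, 32, 957]
Lookup 69: h=1, h2=6, probe 1,7 → found at 7.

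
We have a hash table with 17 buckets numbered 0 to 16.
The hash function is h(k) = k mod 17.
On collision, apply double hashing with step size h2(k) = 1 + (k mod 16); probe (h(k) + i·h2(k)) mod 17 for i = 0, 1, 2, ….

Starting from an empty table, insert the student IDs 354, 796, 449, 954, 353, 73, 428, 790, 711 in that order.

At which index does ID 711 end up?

4

354: h=14 => slot 14
796: h=14, h2=13, probe 14,10 => slot 10
449: h=7 => slot 7
954: h=2 => slot 2
353: h=13 => slot 13
73: h=5 => slot 5
428: h=3 => slot 3
790: h=8 => slot 8
711: h=14, h2=8, probe 14,5,13,4 => slot 4
Table: [—, —, 954, 428, 711, 73, —, 449, 790, —, 796, —, —, 353, 354, —, —]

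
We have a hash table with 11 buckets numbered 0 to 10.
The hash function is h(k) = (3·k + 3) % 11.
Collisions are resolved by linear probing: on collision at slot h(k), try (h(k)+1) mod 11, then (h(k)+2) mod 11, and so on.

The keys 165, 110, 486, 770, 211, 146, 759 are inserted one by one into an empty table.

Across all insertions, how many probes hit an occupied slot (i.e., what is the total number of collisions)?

165: h=3 => slot 3
110: h=3, probe 3,4 => slot 4
486: h=9 => slot 9
770: h=3, probe 3,4,5 => slot 5
211: h=9, probe 9,10 => slot 10
146: h=1 => slot 1
759: h=3, probe 3,4,5,6 => slot 6
Table: [-, 146, -, 165, 110, 770, 759, -, -, 486, 211]

7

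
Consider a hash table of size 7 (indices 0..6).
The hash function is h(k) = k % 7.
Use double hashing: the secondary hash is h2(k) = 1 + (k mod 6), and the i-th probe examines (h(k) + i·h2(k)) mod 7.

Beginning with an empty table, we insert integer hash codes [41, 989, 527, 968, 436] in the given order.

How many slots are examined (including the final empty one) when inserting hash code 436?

2

41: h=6 -> slot 6
989: h=2 -> slot 2
527: h=2, h2=6, probe 2,1 -> slot 1
968: h=2, h2=3, probe 2,5 -> slot 5
436: h=2, h2=5, probe 2,0 -> slot 0
Table: [436, 527, 989, ∅, ∅, 968, 41]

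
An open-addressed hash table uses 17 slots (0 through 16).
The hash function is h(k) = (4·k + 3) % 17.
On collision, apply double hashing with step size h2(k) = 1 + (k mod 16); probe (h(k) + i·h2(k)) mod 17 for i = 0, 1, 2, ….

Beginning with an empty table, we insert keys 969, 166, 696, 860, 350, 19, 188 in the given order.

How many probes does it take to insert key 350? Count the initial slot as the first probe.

969 hashes to 3; slot 3 is free => place at 3.
166 hashes to 4; slot 4 is free => place at 4.
696 hashes to 16; slot 16 is free => place at 16.
860 hashes to 9; slot 9 is free => place at 9.
350 hashes to 9, h2=15; 9 taken => place at 7.
19 hashes to 11; slot 11 is free => place at 11.
188 hashes to 7, h2=13; 7,3,16 taken => place at 12.
Table: [—, —, —, 969, 166, —, —, 350, —, 860, —, 19, 188, —, —, —, 696]

2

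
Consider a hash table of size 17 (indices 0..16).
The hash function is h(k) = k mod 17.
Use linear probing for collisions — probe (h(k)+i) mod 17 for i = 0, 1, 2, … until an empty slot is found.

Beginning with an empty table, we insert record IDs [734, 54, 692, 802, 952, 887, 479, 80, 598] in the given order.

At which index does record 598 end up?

8

734: h=3 → slot 3
54: h=3, probe 3,4 → slot 4
692: h=12 → slot 12
802: h=3, probe 3,4,5 → slot 5
952: h=0 → slot 0
887: h=3, probe 3,4,5,6 → slot 6
479: h=3, probe 3,4,5,6,7 → slot 7
80: h=12, probe 12,13 → slot 13
598: h=3, probe 3,4,5,6,7,8 → slot 8
Table: [952, —, —, 734, 54, 802, 887, 479, 598, —, —, —, 692, 80, —, —, —]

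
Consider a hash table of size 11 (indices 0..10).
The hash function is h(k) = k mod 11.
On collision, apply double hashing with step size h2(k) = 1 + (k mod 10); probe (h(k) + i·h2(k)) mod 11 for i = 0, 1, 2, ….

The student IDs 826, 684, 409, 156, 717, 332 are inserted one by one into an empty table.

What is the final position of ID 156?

826: h=1 → slot 1
684: h=2 → slot 2
409: h=2, h2=10, probe 2,1,0 → slot 0
156: h=2, h2=7, probe 2,9 → slot 9
717: h=2, h2=8, probe 2,10 → slot 10
332: h=2, h2=3, probe 2,5 → slot 5
Table: [409, 826, 684, ∅, ∅, 332, ∅, ∅, ∅, 156, 717]

9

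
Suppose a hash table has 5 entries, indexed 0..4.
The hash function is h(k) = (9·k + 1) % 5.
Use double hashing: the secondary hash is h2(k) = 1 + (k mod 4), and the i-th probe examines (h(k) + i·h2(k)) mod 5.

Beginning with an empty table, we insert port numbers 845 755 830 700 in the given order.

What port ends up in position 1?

845: h=1 -> slot 1
755: h=1, h2=4, probe 1,0 -> slot 0
830: h=1, h2=3, probe 1,4 -> slot 4
700: h=1, h2=1, probe 1,2 -> slot 2
Table: [755, 845, 700, ∅, 830]

845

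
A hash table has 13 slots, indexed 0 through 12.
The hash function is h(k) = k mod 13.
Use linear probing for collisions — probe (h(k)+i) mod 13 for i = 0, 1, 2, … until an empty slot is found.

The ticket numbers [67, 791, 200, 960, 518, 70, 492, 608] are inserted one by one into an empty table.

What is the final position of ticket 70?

6

Insert 67: h=2, slot 2 empty -> index 2.
Insert 791: h=11, slot 11 empty -> index 11.
Insert 200: h=5, slot 5 empty -> index 5.
Insert 960: h=11, slot 11 occupied -> index 12.
Insert 518: h=11, slots 11,12 occupied -> index 0.
Insert 70: h=5, slot 5 occupied -> index 6.
Insert 492: h=11, slots 11,12,0 occupied -> index 1.
Insert 608: h=10, slot 10 empty -> index 10.
Table: [518, 492, 67, -, -, 200, 70, -, -, -, 608, 791, 960]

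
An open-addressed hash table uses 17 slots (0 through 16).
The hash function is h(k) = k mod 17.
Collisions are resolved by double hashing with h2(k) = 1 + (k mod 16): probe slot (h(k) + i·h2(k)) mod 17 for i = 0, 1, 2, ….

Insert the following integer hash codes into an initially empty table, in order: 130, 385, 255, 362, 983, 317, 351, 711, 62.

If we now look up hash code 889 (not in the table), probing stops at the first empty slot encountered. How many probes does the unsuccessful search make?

2

130 hashes to 11; slot 11 is free => place at 11.
385 hashes to 11, h2=2; 11 taken => place at 13.
255 hashes to 0; slot 0 is free => place at 0.
362 hashes to 5; slot 5 is free => place at 5.
983 hashes to 14; slot 14 is free => place at 14.
317 hashes to 11, h2=14; 11 taken => place at 8.
351 hashes to 11, h2=16; 11 taken => place at 10.
711 hashes to 14, h2=8; 14,5,13 taken => place at 4.
62 hashes to 11, h2=15; 11 taken => place at 9.
Table: [255, ∅, ∅, ∅, 711, 362, ∅, ∅, 317, 62, 351, 130, ∅, 385, 983, ∅, ∅]
Lookup 889: h=5, h2=10, probe 5,15 → slot 15 empty, not found.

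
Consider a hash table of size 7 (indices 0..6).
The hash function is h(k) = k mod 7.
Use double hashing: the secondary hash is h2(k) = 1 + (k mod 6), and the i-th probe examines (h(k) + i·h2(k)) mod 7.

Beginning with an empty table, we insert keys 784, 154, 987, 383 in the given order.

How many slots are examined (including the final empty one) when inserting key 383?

784: h=0 → slot 0
154: h=0, h2=5, probe 0,5 → slot 5
987: h=0, h2=4, probe 0,4 → slot 4
383: h=5, h2=6, probe 5,4,3 → slot 3
Table: [784, ∅, ∅, 383, 987, 154, ∅]

3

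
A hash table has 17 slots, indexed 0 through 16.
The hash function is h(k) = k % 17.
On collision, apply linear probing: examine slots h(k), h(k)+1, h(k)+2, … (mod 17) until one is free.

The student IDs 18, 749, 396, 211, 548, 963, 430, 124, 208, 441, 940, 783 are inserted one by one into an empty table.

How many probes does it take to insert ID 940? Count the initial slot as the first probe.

6

18 hashes to 1; slot 1 is free => place at 1.
749 hashes to 1; 1 taken => place at 2.
396 hashes to 5; slot 5 is free => place at 5.
211 hashes to 7; slot 7 is free => place at 7.
548 hashes to 4; slot 4 is free => place at 4.
963 hashes to 11; slot 11 is free => place at 11.
430 hashes to 5; 5 taken => place at 6.
124 hashes to 5; 5,6,7 taken => place at 8.
208 hashes to 4; 4,5,6,7,8 taken => place at 9.
441 hashes to 16; slot 16 is free => place at 16.
940 hashes to 5; 5,6,7,8,9 taken => place at 10.
783 hashes to 1; 1,2 taken => place at 3.
Table: [∅, 18, 749, 783, 548, 396, 430, 211, 124, 208, 940, 963, ∅, ∅, ∅, ∅, 441]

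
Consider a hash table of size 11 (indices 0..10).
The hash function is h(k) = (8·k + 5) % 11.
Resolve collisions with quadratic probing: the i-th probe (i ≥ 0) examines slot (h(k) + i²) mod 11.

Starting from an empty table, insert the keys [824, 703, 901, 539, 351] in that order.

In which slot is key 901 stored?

Insert 824: h=8, slot 8 empty => index 8.
Insert 703: h=8, slot 8 occupied => index 9.
Insert 901: h=8, slots 8,9 occupied => index 1.
Insert 539: h=5, slot 5 empty => index 5.
Insert 351: h=8, slots 8,9,1 occupied => index 6.
Table: [_, 901, _, _, _, 539, 351, _, 824, 703, _]

1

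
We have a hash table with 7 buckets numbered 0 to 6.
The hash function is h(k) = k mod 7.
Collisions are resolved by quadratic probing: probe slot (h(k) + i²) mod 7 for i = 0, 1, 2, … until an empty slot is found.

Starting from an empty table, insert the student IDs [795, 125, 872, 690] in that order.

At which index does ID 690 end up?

Insert 795: h=4, slot 4 empty -> index 4.
Insert 125: h=6, slot 6 empty -> index 6.
Insert 872: h=4, slot 4 occupied -> index 5.
Insert 690: h=4, slots 4,5 occupied -> index 1.
Table: [., 690, ., ., 795, 872, 125]

1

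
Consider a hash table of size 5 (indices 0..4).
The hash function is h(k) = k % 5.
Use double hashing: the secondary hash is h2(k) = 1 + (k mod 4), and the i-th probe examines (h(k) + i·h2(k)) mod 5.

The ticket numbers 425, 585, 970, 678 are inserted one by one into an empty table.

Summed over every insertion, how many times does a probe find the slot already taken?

425: h=0 → slot 0
585: h=0, h2=2, probe 0,2 → slot 2
970: h=0, h2=3, probe 0,3 → slot 3
678: h=3, h2=3, probe 3,1 → slot 1
Table: [425, 678, 585, 970, ∅]

3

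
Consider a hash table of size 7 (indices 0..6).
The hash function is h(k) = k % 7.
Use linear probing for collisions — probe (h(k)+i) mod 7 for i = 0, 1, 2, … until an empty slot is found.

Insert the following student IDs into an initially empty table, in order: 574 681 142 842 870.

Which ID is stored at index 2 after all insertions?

681

Insert 574: h=0, slot 0 empty -> index 0.
Insert 681: h=2, slot 2 empty -> index 2.
Insert 142: h=2, slot 2 occupied -> index 3.
Insert 842: h=2, slots 2,3 occupied -> index 4.
Insert 870: h=2, slots 2,3,4 occupied -> index 5.
Table: [574, —, 681, 142, 842, 870, —]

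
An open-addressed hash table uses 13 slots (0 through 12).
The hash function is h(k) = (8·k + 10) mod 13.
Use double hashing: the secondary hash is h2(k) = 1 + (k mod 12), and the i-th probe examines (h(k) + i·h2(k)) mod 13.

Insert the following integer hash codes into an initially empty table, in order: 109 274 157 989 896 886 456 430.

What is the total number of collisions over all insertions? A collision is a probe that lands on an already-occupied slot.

109: h=11 -> slot 11
274: h=5 -> slot 5
157: h=5, h2=2, probe 5,7 -> slot 7
989: h=5, h2=6, probe 5,11,4 -> slot 4
896: h=2 -> slot 2
886: h=0 -> slot 0
456: h=5, h2=1, probe 5,6 -> slot 6
430: h=5, h2=11, probe 5,3 -> slot 3
Table: [886, -, 896, 430, 989, 274, 456, 157, -, -, -, 109, -]

5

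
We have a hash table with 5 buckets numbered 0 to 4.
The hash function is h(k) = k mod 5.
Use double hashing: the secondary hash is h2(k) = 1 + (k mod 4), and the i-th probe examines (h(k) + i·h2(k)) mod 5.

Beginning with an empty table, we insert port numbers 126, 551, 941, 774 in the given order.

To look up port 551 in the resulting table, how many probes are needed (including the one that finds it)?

2

126 hashes to 1; slot 1 is free => place at 1.
551 hashes to 1, h2=4; 1 taken => place at 0.
941 hashes to 1, h2=2; 1 taken => place at 3.
774 hashes to 4; slot 4 is free => place at 4.
Table: [551, 126, —, 941, 774]
Lookup 551: h=1, h2=4, probe 1,0 → found at 0.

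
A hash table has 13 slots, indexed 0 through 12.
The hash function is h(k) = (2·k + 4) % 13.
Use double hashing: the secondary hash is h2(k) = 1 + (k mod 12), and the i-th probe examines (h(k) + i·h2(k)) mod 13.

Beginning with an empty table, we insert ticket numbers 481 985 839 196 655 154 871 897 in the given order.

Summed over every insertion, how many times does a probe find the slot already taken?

4

481 hashes to 4; slot 4 is free → place at 4.
985 hashes to 11; slot 11 is free → place at 11.
839 hashes to 5; slot 5 is free → place at 5.
196 hashes to 6; slot 6 is free → place at 6.
655 hashes to 1; slot 1 is free → place at 1.
154 hashes to 0; slot 0 is free → place at 0.
871 hashes to 4, h2=8; 4 taken → place at 12.
897 hashes to 4, h2=10; 4,1,11 taken → place at 8.
Table: [154, 655, —, —, 481, 839, 196, —, 897, —, —, 985, 871]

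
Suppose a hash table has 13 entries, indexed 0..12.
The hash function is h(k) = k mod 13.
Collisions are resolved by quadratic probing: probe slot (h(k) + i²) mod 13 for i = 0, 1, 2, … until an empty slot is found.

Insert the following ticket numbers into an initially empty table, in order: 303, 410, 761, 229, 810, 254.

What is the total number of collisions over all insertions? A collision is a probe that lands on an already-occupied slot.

5

303: h=4 -> slot 4
410: h=7 -> slot 7
761: h=7, probe 7,8 -> slot 8
229: h=8, probe 8,9 -> slot 9
810: h=4, probe 4,5 -> slot 5
254: h=7, probe 7,8,11 -> slot 11
Table: [∅, ∅, ∅, ∅, 303, 810, ∅, 410, 761, 229, ∅, 254, ∅]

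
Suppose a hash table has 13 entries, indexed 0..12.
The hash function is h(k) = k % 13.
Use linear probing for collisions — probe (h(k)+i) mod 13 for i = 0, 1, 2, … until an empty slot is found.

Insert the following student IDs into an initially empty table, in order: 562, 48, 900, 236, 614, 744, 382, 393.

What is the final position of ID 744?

6

562 hashes to 3; slot 3 is free → place at 3.
48 hashes to 9; slot 9 is free → place at 9.
900 hashes to 3; 3 taken → place at 4.
236 hashes to 2; slot 2 is free → place at 2.
614 hashes to 3; 3,4 taken → place at 5.
744 hashes to 3; 3,4,5 taken → place at 6.
382 hashes to 5; 5,6 taken → place at 7.
393 hashes to 3; 3,4,5,6,7 taken → place at 8.
Table: [∅, ∅, 236, 562, 900, 614, 744, 382, 393, 48, ∅, ∅, ∅]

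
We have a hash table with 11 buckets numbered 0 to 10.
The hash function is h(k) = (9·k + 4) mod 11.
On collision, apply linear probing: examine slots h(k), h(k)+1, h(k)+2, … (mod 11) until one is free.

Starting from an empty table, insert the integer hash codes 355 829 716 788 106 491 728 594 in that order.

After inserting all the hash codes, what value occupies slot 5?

594

Insert 355: h=9, slot 9 empty → index 9.
Insert 829: h=7, slot 7 empty → index 7.
Insert 716: h=2, slot 2 empty → index 2.
Insert 788: h=1, slot 1 empty → index 1.
Insert 106: h=1, slots 1,2 occupied → index 3.
Insert 491: h=1, slots 1,2,3 occupied → index 4.
Insert 728: h=0, slot 0 empty → index 0.
Insert 594: h=4, slot 4 occupied → index 5.
Table: [728, 788, 716, 106, 491, 594, _, 829, _, 355, _]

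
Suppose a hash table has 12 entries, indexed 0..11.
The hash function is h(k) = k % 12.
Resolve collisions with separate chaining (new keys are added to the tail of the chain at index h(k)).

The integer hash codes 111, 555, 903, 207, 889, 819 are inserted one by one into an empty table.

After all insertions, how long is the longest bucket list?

5

Insert 111: h=3, bucket 3 empty -> new chain.
Insert 555: h=3, bucket 3 nonempty -> append to chain.
Insert 903: h=3, bucket 3 nonempty -> append to chain.
Insert 207: h=3, bucket 3 nonempty -> append to chain.
Insert 889: h=1, bucket 1 empty -> new chain.
Insert 819: h=3, bucket 3 nonempty -> append to chain.
Final buckets:
0: -
1: 889
2: -
3: 111 -> 555 -> 903 -> 207 -> 819
4: -
5: -
6: -
7: -
8: -
9: -
10: -
11: -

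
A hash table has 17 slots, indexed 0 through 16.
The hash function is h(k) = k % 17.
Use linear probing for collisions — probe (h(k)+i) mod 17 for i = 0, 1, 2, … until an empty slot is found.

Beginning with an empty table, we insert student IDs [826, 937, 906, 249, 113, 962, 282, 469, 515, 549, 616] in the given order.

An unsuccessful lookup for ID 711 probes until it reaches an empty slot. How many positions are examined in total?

826: h=10 → slot 10
937: h=2 → slot 2
906: h=5 → slot 5
249: h=11 → slot 11
113: h=11, probe 11,12 → slot 12
962: h=10, probe 10,11,12,13 → slot 13
282: h=10, probe 10,11,12,13,14 → slot 14
469: h=10, probe 10,11,12,13,14,15 → slot 15
515: h=5, probe 5,6 → slot 6
549: h=5, probe 5,6,7 → slot 7
616: h=4 → slot 4
Table: [—, —, 937, —, 616, 906, 515, 549, —, —, 826, 249, 113, 962, 282, 469, —]
Lookup 711: h=14, probe 14,15,16 → slot 16 empty, not found.

3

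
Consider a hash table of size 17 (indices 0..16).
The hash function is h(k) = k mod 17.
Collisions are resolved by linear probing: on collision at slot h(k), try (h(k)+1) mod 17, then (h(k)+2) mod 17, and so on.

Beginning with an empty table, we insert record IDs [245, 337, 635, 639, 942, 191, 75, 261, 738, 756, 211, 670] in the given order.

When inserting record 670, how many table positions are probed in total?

245 hashes to 7; slot 7 is free → place at 7.
337 hashes to 14; slot 14 is free → place at 14.
635 hashes to 6; slot 6 is free → place at 6.
639 hashes to 10; slot 10 is free → place at 10.
942 hashes to 7; 7 taken → place at 8.
191 hashes to 4; slot 4 is free → place at 4.
75 hashes to 7; 7,8 taken → place at 9.
261 hashes to 6; 6,7,8,9,10 taken → place at 11.
738 hashes to 7; 7,8,9,10,11 taken → place at 12.
756 hashes to 8; 8,9,10,11,12 taken → place at 13.
211 hashes to 7; 7,8,9,10,11,12,13,14 taken → place at 15.
670 hashes to 7; 7,8,9,10,11,12,13,14,15 taken → place at 16.
Table: [_, _, _, _, 191, _, 635, 245, 942, 75, 639, 261, 738, 756, 337, 211, 670]

10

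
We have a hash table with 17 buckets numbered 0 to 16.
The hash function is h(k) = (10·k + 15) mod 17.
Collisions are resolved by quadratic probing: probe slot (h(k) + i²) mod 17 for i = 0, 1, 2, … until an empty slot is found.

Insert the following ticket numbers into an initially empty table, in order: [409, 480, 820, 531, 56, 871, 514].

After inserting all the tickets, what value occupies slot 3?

871

409: h=8 -> slot 8
480: h=4 -> slot 4
820: h=4, probe 4,5 -> slot 5
531: h=4, probe 4,5,8,13 -> slot 13
56: h=14 -> slot 14
871: h=4, probe 4,5,8,13,3 -> slot 3
514: h=4, probe 4,5,8,13,3,12 -> slot 12
Table: [—, —, —, 871, 480, 820, —, —, 409, —, —, —, 514, 531, 56, —, —]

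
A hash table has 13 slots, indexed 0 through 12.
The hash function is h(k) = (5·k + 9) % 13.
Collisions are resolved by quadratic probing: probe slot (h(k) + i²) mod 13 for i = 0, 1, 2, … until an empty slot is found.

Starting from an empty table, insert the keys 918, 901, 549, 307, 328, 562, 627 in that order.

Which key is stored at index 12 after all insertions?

328

918: h=10 -> slot 10
901: h=3 -> slot 3
549: h=11 -> slot 11
307: h=10, probe 10,11,1 -> slot 1
328: h=11, probe 11,12 -> slot 12
562: h=11, probe 11,12,2 -> slot 2
627: h=11, probe 11,12,2,7 -> slot 7
Table: [., 307, 562, 901, ., ., ., 627, ., ., 918, 549, 328]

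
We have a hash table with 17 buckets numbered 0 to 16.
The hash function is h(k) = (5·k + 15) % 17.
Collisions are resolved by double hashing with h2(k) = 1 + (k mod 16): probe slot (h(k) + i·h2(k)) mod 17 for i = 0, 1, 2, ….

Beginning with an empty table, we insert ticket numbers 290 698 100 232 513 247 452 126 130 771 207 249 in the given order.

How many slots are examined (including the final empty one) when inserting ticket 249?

290 hashes to 3; slot 3 is free -> place at 3.
698 hashes to 3, h2=11; 3 taken -> place at 14.
100 hashes to 5; slot 5 is free -> place at 5.
232 hashes to 2; slot 2 is free -> place at 2.
513 hashes to 13; slot 13 is free -> place at 13.
247 hashes to 9; slot 9 is free -> place at 9.
452 hashes to 14, h2=5; 14,2 taken -> place at 7.
126 hashes to 16; slot 16 is free -> place at 16.
130 hashes to 2, h2=3; 2,5 taken -> place at 8.
771 hashes to 11; slot 11 is free -> place at 11.
207 hashes to 13, h2=16; 13 taken -> place at 12.
249 hashes to 2, h2=10; 2,12,5 taken -> place at 15.
Table: [-, -, 232, 290, -, 100, -, 452, 130, 247, -, 771, 207, 513, 698, 249, 126]

4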